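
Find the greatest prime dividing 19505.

19505 = 5 · 3901
3901 = 47 · 83
83 is prime.
So 19505 = 5 · 47 · 83; the largest prime factor is 83.

83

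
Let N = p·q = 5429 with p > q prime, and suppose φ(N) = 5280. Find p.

φ(n) = (p−1)(q−1) = n − (p+q) + 1, so p + q = 5429 − 5280 + 1 = 150.
p and q are the roots of t² − 150t + 5429 = 0.
Discriminant: 150² − 4·5429 = 22500 − 21716 = 784; √784 = 28.
q = (150 − 28)/2 = 61, p = (150 + 28)/2 = 89.
Check: 61 · 89 = 5429.

89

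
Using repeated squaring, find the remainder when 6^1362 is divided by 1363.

6^1 ≡ 6 (mod 1363)
6^2 ≡ 6^2 = 36 ≡ 36 (mod 1363)
6^4 ≡ 36^2 = 1296 ≡ 1296 (mod 1363)
6^8 ≡ 1296^2 = 1679616 ≡ 400 (mod 1363)
6^16 ≡ 400^2 = 160000 ≡ 529 (mod 1363)
6^32 ≡ 529^2 = 279841 ≡ 426 (mod 1363)
6^64 ≡ 426^2 = 181476 ≡ 197 (mod 1363)
6^128 ≡ 197^2 = 38809 ≡ 645 (mod 1363)
6^256 ≡ 645^2 = 416025 ≡ 310 (mod 1363)
6^512 ≡ 310^2 = 96100 ≡ 690 (mod 1363)
6^1024 ≡ 690^2 = 476100 ≡ 413 (mod 1363)
1362 = 1024 + 256 + 64 + 16 + 2 in binary powers of 2.
So 6^1362 ≡ 413 · 310 · 197 · 529 · 36 ≡ 397 (mod 1363).
Since 397 ≠ 1, base 6 is a Fermat witness: 1363 is composite.

397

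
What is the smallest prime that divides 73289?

73289 is odd.
Digit sum 29, not divisible by 3.
Ends in 9: not divisible by 5.
7: 73289 = 7·10469 + 6
11: 73289 = 11·6662 + 7
13: 73289 = 13·5637 + 8
17: 73289 = 17·4311 + 2
19: 73289 = 19·3857 + 6
23: 73289 = 23·3186 + 11
29: 73289 = 29·2527 + 6
31: 73289 = 31·2364 + 5
37: 73289 = 37·1980 + 29
41: 73289 = 41·1787 + 22
43: 73289 = 43·1704 + 17
47: 73289 = 47·1559 + 16
53: 73289 = 53·1382 + 43
59: 73289 = 59·1242 + 11
61: 73289 = 61·1201 + 28
67: 73289 = 67·1093 + 58
71: 73289 = 71·1032 + 17
73: 73289 = 73·1003 + 70
79: 73289 = 79·927 + 56
83: 73289 = 83·883

83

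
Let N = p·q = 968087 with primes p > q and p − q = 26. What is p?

Since p = q + 26, we have 968087 = q(q + 26), so q² + 26q − 968087 = 0.
Discriminant: 26² + 4·968087 = 676 + 3872348 = 3873024; √3873024 = 1968.
q = (−26 + 1968)/2 = 971, and p = q + 26 = 997.
Check: 971 · 997 = 968087.

997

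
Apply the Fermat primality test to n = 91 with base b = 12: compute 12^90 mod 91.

1

12^1 ≡ 12 (mod 91)
12^2 ≡ 12^2 = 144 ≡ 53 (mod 91)
12^4 ≡ 53^2 = 2809 ≡ 79 (mod 91)
12^8 ≡ 79^2 = 6241 ≡ 53 (mod 91)
12^16 ≡ 53^2 = 2809 ≡ 79 (mod 91)
12^32 ≡ 79^2 = 6241 ≡ 53 (mod 91)
12^64 ≡ 53^2 = 2809 ≡ 79 (mod 91)
90 = 64 + 16 + 8 + 2 in binary powers of 2.
So 12^90 ≡ 79 · 79 · 53 · 53 ≡ 1 (mod 91).
Since the result is 1, base 12 gives no evidence that 91 is composite.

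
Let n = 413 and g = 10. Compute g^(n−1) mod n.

186

10^1 ≡ 10 (mod 413)
10^2 ≡ 10^2 = 100 ≡ 100 (mod 413)
10^4 ≡ 100^2 = 10000 ≡ 88 (mod 413)
10^8 ≡ 88^2 = 7744 ≡ 310 (mod 413)
10^16 ≡ 310^2 = 96100 ≡ 284 (mod 413)
10^32 ≡ 284^2 = 80656 ≡ 121 (mod 413)
10^64 ≡ 121^2 = 14641 ≡ 186 (mod 413)
10^128 ≡ 186^2 = 34596 ≡ 317 (mod 413)
10^256 ≡ 317^2 = 100489 ≡ 130 (mod 413)
412 = 256 + 128 + 16 + 8 + 4 in binary powers of 2.
So 10^412 ≡ 130 · 317 · 284 · 310 · 88 ≡ 186 (mod 413).
Since 186 ≠ 1, base 10 is a Fermat witness: 413 is composite.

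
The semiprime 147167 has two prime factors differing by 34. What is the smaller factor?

Since p = q + 34, we have 147167 = q(q + 34), so q² + 34q − 147167 = 0.
Discriminant: 34² + 4·147167 = 1156 + 588668 = 589824; √589824 = 768.
q = (−34 + 768)/2 = 367, and p = q + 34 = 401.
Check: 367 · 401 = 147167.

367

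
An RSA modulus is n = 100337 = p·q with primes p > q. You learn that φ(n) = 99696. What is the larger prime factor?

φ(n) = (p−1)(q−1) = n − (p+q) + 1, so p + q = 100337 − 99696 + 1 = 642.
p and q are the roots of t² − 642t + 100337 = 0.
Discriminant: 642² − 4·100337 = 412164 − 401348 = 10816; √10816 = 104.
q = (642 − 104)/2 = 269, p = (642 + 104)/2 = 373.
Check: 269 · 373 = 100337.

373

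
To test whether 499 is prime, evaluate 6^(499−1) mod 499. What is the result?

6^1 ≡ 6 (mod 499)
6^2 ≡ 6^2 = 36 ≡ 36 (mod 499)
6^4 ≡ 36^2 = 1296 ≡ 298 (mod 499)
6^8 ≡ 298^2 = 88804 ≡ 481 (mod 499)
6^16 ≡ 481^2 = 231361 ≡ 324 (mod 499)
6^32 ≡ 324^2 = 104976 ≡ 186 (mod 499)
6^64 ≡ 186^2 = 34596 ≡ 165 (mod 499)
6^128 ≡ 165^2 = 27225 ≡ 279 (mod 499)
6^256 ≡ 279^2 = 77841 ≡ 496 (mod 499)
498 = 256 + 128 + 64 + 32 + 16 + 2 in binary powers of 2.
So 6^498 ≡ 496 · 279 · 165 · 186 · 324 · 36 ≡ 1 (mod 499).
Since the result is 1, base 6 gives no evidence that 499 is composite.

1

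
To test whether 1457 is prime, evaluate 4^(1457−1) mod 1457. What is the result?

4^1 ≡ 4 (mod 1457)
4^2 ≡ 4^2 = 16 ≡ 16 (mod 1457)
4^4 ≡ 16^2 = 256 ≡ 256 (mod 1457)
4^8 ≡ 256^2 = 65536 ≡ 1428 (mod 1457)
4^16 ≡ 1428^2 = 2039184 ≡ 841 (mod 1457)
4^32 ≡ 841^2 = 707281 ≡ 636 (mod 1457)
4^64 ≡ 636^2 = 404496 ≡ 907 (mod 1457)
4^128 ≡ 907^2 = 822649 ≡ 901 (mod 1457)
4^256 ≡ 901^2 = 811801 ≡ 252 (mod 1457)
4^512 ≡ 252^2 = 63504 ≡ 853 (mod 1457)
4^1024 ≡ 853^2 = 727609 ≡ 566 (mod 1457)
1456 = 1024 + 256 + 128 + 32 + 16 in binary powers of 2.
So 4^1456 ≡ 566 · 252 · 901 · 636 · 841 ≡ 686 (mod 1457).
Since 686 ≠ 1, base 4 is a Fermat witness: 1457 is composite.

686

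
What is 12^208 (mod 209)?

45

12^1 ≡ 12 (mod 209)
12^2 ≡ 12^2 = 144 ≡ 144 (mod 209)
12^4 ≡ 144^2 = 20736 ≡ 45 (mod 209)
12^8 ≡ 45^2 = 2025 ≡ 144 (mod 209)
12^16 ≡ 144^2 = 20736 ≡ 45 (mod 209)
12^32 ≡ 45^2 = 2025 ≡ 144 (mod 209)
12^64 ≡ 144^2 = 20736 ≡ 45 (mod 209)
12^128 ≡ 45^2 = 2025 ≡ 144 (mod 209)
208 = 128 + 64 + 16 in binary powers of 2.
So 12^208 ≡ 144 · 45 · 45 ≡ 45 (mod 209).
Since 45 ≠ 1, base 12 is a Fermat witness: 209 is composite.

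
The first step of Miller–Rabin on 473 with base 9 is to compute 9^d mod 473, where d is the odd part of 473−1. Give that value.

203

473 − 1 = 472 = 2^3 · 59, so d = 59.
9^1 ≡ 9 (mod 473)
9^2 ≡ 9^2 = 81 ≡ 81 (mod 473)
9^4 ≡ 81^2 = 6561 ≡ 412 (mod 473)
9^8 ≡ 412^2 = 169744 ≡ 410 (mod 473)
9^16 ≡ 410^2 = 168100 ≡ 185 (mod 473)
9^32 ≡ 185^2 = 34225 ≡ 169 (mod 473)
59 = 32 + 16 + 8 + 2 + 1 in binary powers of 2.
So 9^59 ≡ 169 · 185 · 410 · 81 · 9 ≡ 203 (mod 473).
Squaring chain: 203 → 58 → 53; never reaches −1, so base 9 is a Miller–Rabin witness that 473 is composite.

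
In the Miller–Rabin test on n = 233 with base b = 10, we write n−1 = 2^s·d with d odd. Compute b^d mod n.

12

233 − 1 = 232 = 2^3 · 29, so d = 29.
10^1 ≡ 10 (mod 233)
10^2 ≡ 10^2 = 100 ≡ 100 (mod 233)
10^4 ≡ 100^2 = 10000 ≡ 214 (mod 233)
10^8 ≡ 214^2 = 45796 ≡ 128 (mod 233)
10^16 ≡ 128^2 = 16384 ≡ 74 (mod 233)
29 = 16 + 8 + 4 + 1 in binary powers of 2.
So 10^29 ≡ 74 · 128 · 214 · 10 ≡ 12 (mod 233).
Squaring chain: 12 → 144 → 232; reaches −1, so base 10 does not prove 233 composite.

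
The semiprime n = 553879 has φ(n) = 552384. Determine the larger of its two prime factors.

φ(n) = (p−1)(q−1) = n − (p+q) + 1, so p + q = 553879 − 552384 + 1 = 1496.
p and q are the roots of t² − 1496t + 553879 = 0.
Discriminant: 1496² − 4·553879 = 2238016 − 2215516 = 22500; √22500 = 150.
q = (1496 − 150)/2 = 673, p = (1496 + 150)/2 = 823.
Check: 673 · 823 = 553879.

823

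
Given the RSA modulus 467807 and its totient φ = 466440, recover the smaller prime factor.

677

φ(n) = (p−1)(q−1) = n − (p+q) + 1, so p + q = 467807 − 466440 + 1 = 1368.
p and q are the roots of t² − 1368t + 467807 = 0.
Discriminant: 1368² − 4·467807 = 1871424 − 1871228 = 196; √196 = 14.
q = (1368 − 14)/2 = 677, p = (1368 + 14)/2 = 691.
Check: 677 · 691 = 467807.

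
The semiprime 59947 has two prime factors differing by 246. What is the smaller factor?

151

Since p = q + 246, we have 59947 = q(q + 246), so q² + 246q − 59947 = 0.
Discriminant: 246² + 4·59947 = 60516 + 239788 = 300304; √300304 = 548.
q = (−246 + 548)/2 = 151, and p = q + 246 = 397.
Check: 151 · 397 = 59947.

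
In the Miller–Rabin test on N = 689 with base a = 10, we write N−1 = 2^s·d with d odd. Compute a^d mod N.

689 − 1 = 688 = 2^4 · 43, so d = 43.
10^1 ≡ 10 (mod 689)
10^2 ≡ 10^2 = 100 ≡ 100 (mod 689)
10^4 ≡ 100^2 = 10000 ≡ 354 (mod 689)
10^8 ≡ 354^2 = 125316 ≡ 607 (mod 689)
10^16 ≡ 607^2 = 368449 ≡ 523 (mod 689)
10^32 ≡ 523^2 = 273529 ≡ 685 (mod 689)
43 = 32 + 8 + 2 + 1 in binary powers of 2.
So 10^43 ≡ 685 · 607 · 100 · 10 ≡ 36 (mod 689).
Squaring chain: 36 → 607 → 523 → 685; never reaches −1, so base 10 is a Miller–Rabin witness that 689 is composite.

36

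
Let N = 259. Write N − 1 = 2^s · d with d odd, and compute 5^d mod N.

97

259 − 1 = 258 = 2^1 · 129, so d = 129.
5^1 ≡ 5 (mod 259)
5^2 ≡ 5^2 = 25 ≡ 25 (mod 259)
5^4 ≡ 25^2 = 625 ≡ 107 (mod 259)
5^8 ≡ 107^2 = 11449 ≡ 53 (mod 259)
5^16 ≡ 53^2 = 2809 ≡ 219 (mod 259)
5^32 ≡ 219^2 = 47961 ≡ 46 (mod 259)
5^64 ≡ 46^2 = 2116 ≡ 44 (mod 259)
5^128 ≡ 44^2 = 1936 ≡ 123 (mod 259)
129 = 128 + 1 in binary powers of 2.
So 5^129 ≡ 123 · 5 ≡ 97 (mod 259).
Squaring chain: 97; never reaches −1, so base 5 is a Miller–Rabin witness that 259 is composite.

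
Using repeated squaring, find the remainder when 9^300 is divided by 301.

9^1 ≡ 9 (mod 301)
9^2 ≡ 9^2 = 81 ≡ 81 (mod 301)
9^4 ≡ 81^2 = 6561 ≡ 240 (mod 301)
9^8 ≡ 240^2 = 57600 ≡ 109 (mod 301)
9^16 ≡ 109^2 = 11881 ≡ 142 (mod 301)
9^32 ≡ 142^2 = 20164 ≡ 298 (mod 301)
9^64 ≡ 298^2 = 88804 ≡ 9 (mod 301)
9^128 ≡ 9^2 = 81 ≡ 81 (mod 301)
9^256 ≡ 81^2 = 6561 ≡ 240 (mod 301)
300 = 256 + 32 + 8 + 4 in binary powers of 2.
So 9^300 ≡ 240 · 298 · 109 · 240 ≡ 176 (mod 301).
Since 176 ≠ 1, base 9 is a Fermat witness: 301 is composite.

176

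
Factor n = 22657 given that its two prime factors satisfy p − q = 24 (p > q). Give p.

163

Since p = q + 24, we have 22657 = q(q + 24), so q² + 24q − 22657 = 0.
Discriminant: 24² + 4·22657 = 576 + 90628 = 91204; √91204 = 302.
q = (−24 + 302)/2 = 139, and p = q + 24 = 163.
Check: 139 · 163 = 22657.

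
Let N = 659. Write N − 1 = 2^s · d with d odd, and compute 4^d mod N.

659 − 1 = 658 = 2^1 · 329, so d = 329.
4^1 ≡ 4 (mod 659)
4^2 ≡ 4^2 = 16 ≡ 16 (mod 659)
4^4 ≡ 16^2 = 256 ≡ 256 (mod 659)
4^8 ≡ 256^2 = 65536 ≡ 295 (mod 659)
4^16 ≡ 295^2 = 87025 ≡ 37 (mod 659)
4^32 ≡ 37^2 = 1369 ≡ 51 (mod 659)
4^64 ≡ 51^2 = 2601 ≡ 624 (mod 659)
4^128 ≡ 624^2 = 389376 ≡ 566 (mod 659)
4^256 ≡ 566^2 = 320356 ≡ 82 (mod 659)
329 = 256 + 64 + 8 + 1 in binary powers of 2.
So 4^329 ≡ 82 · 624 · 295 · 4 ≡ 1 (mod 659).
Since 4^d ≡ 1 (mod 659), base 4 does not prove 659 composite.

1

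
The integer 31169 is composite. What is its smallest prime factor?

71

31169 is odd.
Digit sum 20, not divisible by 3.
Ends in 9: not divisible by 5.
7: 31169 = 7·4452 + 5
11: 31169 = 11·2833 + 6
13: 31169 = 13·2397 + 8
17: 31169 = 17·1833 + 8
19: 31169 = 19·1640 + 9
23: 31169 = 23·1355 + 4
29: 31169 = 29·1074 + 23
31: 31169 = 31·1005 + 14
37: 31169 = 37·842 + 15
41: 31169 = 41·760 + 9
43: 31169 = 43·724 + 37
47: 31169 = 47·663 + 8
53: 31169 = 53·588 + 5
59: 31169 = 59·528 + 17
61: 31169 = 61·510 + 59
67: 31169 = 67·465 + 14
71: 31169 = 71·439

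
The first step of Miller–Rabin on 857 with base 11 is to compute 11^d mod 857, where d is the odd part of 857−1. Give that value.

351

857 − 1 = 856 = 2^3 · 107, so d = 107.
11^1 ≡ 11 (mod 857)
11^2 ≡ 11^2 = 121 ≡ 121 (mod 857)
11^4 ≡ 121^2 = 14641 ≡ 72 (mod 857)
11^8 ≡ 72^2 = 5184 ≡ 42 (mod 857)
11^16 ≡ 42^2 = 1764 ≡ 50 (mod 857)
11^32 ≡ 50^2 = 2500 ≡ 786 (mod 857)
11^64 ≡ 786^2 = 617796 ≡ 756 (mod 857)
107 = 64 + 32 + 8 + 2 + 1 in binary powers of 2.
So 11^107 ≡ 756 · 786 · 42 · 121 · 11 ≡ 351 (mod 857).
Squaring chain: 351 → 650 → 856; reaches −1, so base 11 does not prove 857 composite.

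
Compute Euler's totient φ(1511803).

Factor: 1511803 = 71 · 107 · 199.
φ(1511803) = (71−1) · (107−1) · (199−1) = 70 · 106 · 198 = 1469160.

1469160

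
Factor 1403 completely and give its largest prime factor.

61

1403 = 23 · 61
61 is prime.
So 1403 = 23 · 61; the largest prime factor is 61.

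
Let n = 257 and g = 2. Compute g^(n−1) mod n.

1

2^1 ≡ 2 (mod 257)
2^2 ≡ 2^2 = 4 ≡ 4 (mod 257)
2^4 ≡ 4^2 = 16 ≡ 16 (mod 257)
2^8 ≡ 16^2 = 256 ≡ 256 (mod 257)
2^16 ≡ 256^2 = 65536 ≡ 1 (mod 257)
2^32 ≡ 1^2 = 1 ≡ 1 (mod 257)
2^64 ≡ 1^2 = 1 ≡ 1 (mod 257)
2^128 ≡ 1^2 = 1 ≡ 1 (mod 257)
2^256 ≡ 1^2 = 1 ≡ 1 (mod 257)
256 = 256 in binary powers of 2.
So 2^256 ≡ 1 ≡ 1 (mod 257).
Since the result is 1, base 2 gives no evidence that 257 is composite.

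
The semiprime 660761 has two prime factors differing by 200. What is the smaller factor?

Since p = q + 200, we have 660761 = q(q + 200), so q² + 200q − 660761 = 0.
Discriminant: 200² + 4·660761 = 40000 + 2643044 = 2683044; √2683044 = 1638.
q = (−200 + 1638)/2 = 719, and p = q + 200 = 919.
Check: 719 · 919 = 660761.

719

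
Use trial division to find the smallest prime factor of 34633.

59

34633 is odd.
Digit sum 19, not divisible by 3.
Ends in 3: not divisible by 5.
7: 34633 = 7·4947 + 4
11: 34633 = 11·3148 + 5
13: 34633 = 13·2664 + 1
17: 34633 = 17·2037 + 4
19: 34633 = 19·1822 + 15
23: 34633 = 23·1505 + 18
29: 34633 = 29·1194 + 7
31: 34633 = 31·1117 + 6
37: 34633 = 37·936 + 1
41: 34633 = 41·844 + 29
43: 34633 = 43·805 + 18
47: 34633 = 47·736 + 41
53: 34633 = 53·653 + 24
59: 34633 = 59·587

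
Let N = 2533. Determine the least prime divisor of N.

17

2533 is odd.
Digit sum 13, not divisible by 3.
Ends in 3: not divisible by 5.
7: 2533 = 7·361 + 6
11: 2533 = 11·230 + 3
13: 2533 = 13·194 + 11
17: 2533 = 17·149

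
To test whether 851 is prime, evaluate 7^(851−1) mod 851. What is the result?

255

7^1 ≡ 7 (mod 851)
7^2 ≡ 7^2 = 49 ≡ 49 (mod 851)
7^4 ≡ 49^2 = 2401 ≡ 699 (mod 851)
7^8 ≡ 699^2 = 488601 ≡ 127 (mod 851)
7^16 ≡ 127^2 = 16129 ≡ 811 (mod 851)
7^32 ≡ 811^2 = 657721 ≡ 749 (mod 851)
7^64 ≡ 749^2 = 561001 ≡ 192 (mod 851)
7^128 ≡ 192^2 = 36864 ≡ 271 (mod 851)
7^256 ≡ 271^2 = 73441 ≡ 255 (mod 851)
7^512 ≡ 255^2 = 65025 ≡ 349 (mod 851)
850 = 512 + 256 + 64 + 16 + 2 in binary powers of 2.
So 7^850 ≡ 349 · 255 · 192 · 811 · 49 ≡ 255 (mod 851).
Since 255 ≠ 1, base 7 is a Fermat witness: 851 is composite.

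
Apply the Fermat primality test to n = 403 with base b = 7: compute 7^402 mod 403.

7^1 ≡ 7 (mod 403)
7^2 ≡ 7^2 = 49 ≡ 49 (mod 403)
7^4 ≡ 49^2 = 2401 ≡ 386 (mod 403)
7^8 ≡ 386^2 = 148996 ≡ 289 (mod 403)
7^16 ≡ 289^2 = 83521 ≡ 100 (mod 403)
7^32 ≡ 100^2 = 10000 ≡ 328 (mod 403)
7^64 ≡ 328^2 = 107584 ≡ 386 (mod 403)
7^128 ≡ 386^2 = 148996 ≡ 289 (mod 403)
7^256 ≡ 289^2 = 83521 ≡ 100 (mod 403)
402 = 256 + 128 + 16 + 2 in binary powers of 2.
So 7^402 ≡ 100 · 289 · 100 · 49 ≡ 233 (mod 403).
Since 233 ≠ 1, base 7 is a Fermat witness: 403 is composite.

233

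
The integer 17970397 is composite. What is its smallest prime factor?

17970397 is odd.
Digit sum 43, not divisible by 3.
Ends in 7: not divisible by 5.
7: 17970397 = 7·2567199 + 4
11: 17970397 = 11·1633672 + 5
13: 17970397 = 13·1382338 + 3
17: 17970397 = 17·1057082 + 3
19: 17970397 = 19·945810 + 7
23: 17970397 = 23·781321 + 14
29: 17970397 = 29·619668 + 25
31: 17970397 = 31·579690 + 7
37: 17970397 = 37·485686 + 15
41: 17970397 = 41·438302 + 15
43: 17970397 = 43·417916 + 9
47: 17970397 = 47·382348 + 41
53: 17970397 = 53·339064 + 5
59: 17970397 = 59·304583

59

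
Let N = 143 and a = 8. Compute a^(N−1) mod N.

64

8^1 ≡ 8 (mod 143)
8^2 ≡ 8^2 = 64 ≡ 64 (mod 143)
8^4 ≡ 64^2 = 4096 ≡ 92 (mod 143)
8^8 ≡ 92^2 = 8464 ≡ 27 (mod 143)
8^16 ≡ 27^2 = 729 ≡ 14 (mod 143)
8^32 ≡ 14^2 = 196 ≡ 53 (mod 143)
8^64 ≡ 53^2 = 2809 ≡ 92 (mod 143)
8^128 ≡ 92^2 = 8464 ≡ 27 (mod 143)
142 = 128 + 8 + 4 + 2 in binary powers of 2.
So 8^142 ≡ 27 · 27 · 92 · 64 ≡ 64 (mod 143).
Since 64 ≠ 1, base 8 is a Fermat witness: 143 is composite.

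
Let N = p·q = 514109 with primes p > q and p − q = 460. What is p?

983

Since p = q + 460, we have 514109 = q(q + 460), so q² + 460q − 514109 = 0.
Discriminant: 460² + 4·514109 = 211600 + 2056436 = 2268036; √2268036 = 1506.
q = (−460 + 1506)/2 = 523, and p = q + 460 = 983.
Check: 523 · 983 = 514109.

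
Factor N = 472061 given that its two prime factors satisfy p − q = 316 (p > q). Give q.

Since p = q + 316, we have 472061 = q(q + 316), so q² + 316q − 472061 = 0.
Discriminant: 316² + 4·472061 = 99856 + 1888244 = 1988100; √1988100 = 1410.
q = (−316 + 1410)/2 = 547, and p = q + 316 = 863.
Check: 547 · 863 = 472061.

547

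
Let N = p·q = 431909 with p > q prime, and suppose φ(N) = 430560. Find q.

φ(n) = (p−1)(q−1) = n − (p+q) + 1, so p + q = 431909 − 430560 + 1 = 1350.
p and q are the roots of t² − 1350t + 431909 = 0.
Discriminant: 1350² − 4·431909 = 1822500 − 1727636 = 94864; √94864 = 308.
q = (1350 − 308)/2 = 521, p = (1350 + 308)/2 = 829.
Check: 521 · 829 = 431909.

521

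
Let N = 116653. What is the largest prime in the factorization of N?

116653 = 31 · 3763
3763 = 53 · 71
71 is prime.
So 116653 = 31 · 53 · 71; the largest prime factor is 71.

71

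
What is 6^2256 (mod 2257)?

741

6^1 ≡ 6 (mod 2257)
6^2 ≡ 6^2 = 36 ≡ 36 (mod 2257)
6^4 ≡ 36^2 = 1296 ≡ 1296 (mod 2257)
6^8 ≡ 1296^2 = 1679616 ≡ 408 (mod 2257)
6^16 ≡ 408^2 = 166464 ≡ 1703 (mod 2257)
6^32 ≡ 1703^2 = 2900209 ≡ 2221 (mod 2257)
6^64 ≡ 2221^2 = 4932841 ≡ 1296 (mod 2257)
6^128 ≡ 1296^2 = 1679616 ≡ 408 (mod 2257)
6^256 ≡ 408^2 = 166464 ≡ 1703 (mod 2257)
6^512 ≡ 1703^2 = 2900209 ≡ 2221 (mod 2257)
6^1024 ≡ 2221^2 = 4932841 ≡ 1296 (mod 2257)
6^2048 ≡ 1296^2 = 1679616 ≡ 408 (mod 2257)
2256 = 2048 + 128 + 64 + 16 in binary powers of 2.
So 6^2256 ≡ 408 · 408 · 1296 · 1703 ≡ 741 (mod 2257).
Since 741 ≠ 1, base 6 is a Fermat witness: 2257 is composite.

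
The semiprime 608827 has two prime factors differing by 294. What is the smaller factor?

647

Since p = q + 294, we have 608827 = q(q + 294), so q² + 294q − 608827 = 0.
Discriminant: 294² + 4·608827 = 86436 + 2435308 = 2521744; √2521744 = 1588.
q = (−294 + 1588)/2 = 647, and p = q + 294 = 941.
Check: 647 · 941 = 608827.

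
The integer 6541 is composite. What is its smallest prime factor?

6541 is odd.
Digit sum 16, not divisible by 3.
Ends in 1: not divisible by 5.
7: 6541 = 7·934 + 3
11: 6541 = 11·594 + 7
13: 6541 = 13·503 + 2
17: 6541 = 17·384 + 13
19: 6541 = 19·344 + 5
23: 6541 = 23·284 + 9
29: 6541 = 29·225 + 16
31: 6541 = 31·211

31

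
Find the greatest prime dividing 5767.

79

5767 = 73 · 79
79 is prime.
So 5767 = 73 · 79; the largest prime factor is 79.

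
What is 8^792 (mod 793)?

729

8^1 ≡ 8 (mod 793)
8^2 ≡ 8^2 = 64 ≡ 64 (mod 793)
8^4 ≡ 64^2 = 4096 ≡ 131 (mod 793)
8^8 ≡ 131^2 = 17161 ≡ 508 (mod 793)
8^16 ≡ 508^2 = 258064 ≡ 339 (mod 793)
8^32 ≡ 339^2 = 114921 ≡ 729 (mod 793)
8^64 ≡ 729^2 = 531441 ≡ 131 (mod 793)
8^128 ≡ 131^2 = 17161 ≡ 508 (mod 793)
8^256 ≡ 508^2 = 258064 ≡ 339 (mod 793)
8^512 ≡ 339^2 = 114921 ≡ 729 (mod 793)
792 = 512 + 256 + 16 + 8 in binary powers of 2.
So 8^792 ≡ 729 · 339 · 339 · 508 ≡ 729 (mod 793).
Since 729 ≠ 1, base 8 is a Fermat witness: 793 is composite.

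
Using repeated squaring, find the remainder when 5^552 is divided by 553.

141

5^1 ≡ 5 (mod 553)
5^2 ≡ 5^2 = 25 ≡ 25 (mod 553)
5^4 ≡ 25^2 = 625 ≡ 72 (mod 553)
5^8 ≡ 72^2 = 5184 ≡ 207 (mod 553)
5^16 ≡ 207^2 = 42849 ≡ 268 (mod 553)
5^32 ≡ 268^2 = 71824 ≡ 487 (mod 553)
5^64 ≡ 487^2 = 237169 ≡ 485 (mod 553)
5^128 ≡ 485^2 = 235225 ≡ 200 (mod 553)
5^256 ≡ 200^2 = 40000 ≡ 184 (mod 553)
5^512 ≡ 184^2 = 33856 ≡ 123 (mod 553)
552 = 512 + 32 + 8 in binary powers of 2.
So 5^552 ≡ 123 · 487 · 207 ≡ 141 (mod 553).
Since 141 ≠ 1, base 5 is a Fermat witness: 553 is composite.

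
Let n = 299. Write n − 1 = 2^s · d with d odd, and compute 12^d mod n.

285

299 − 1 = 298 = 2^1 · 149, so d = 149.
12^1 ≡ 12 (mod 299)
12^2 ≡ 12^2 = 144 ≡ 144 (mod 299)
12^4 ≡ 144^2 = 20736 ≡ 105 (mod 299)
12^8 ≡ 105^2 = 11025 ≡ 261 (mod 299)
12^16 ≡ 261^2 = 68121 ≡ 248 (mod 299)
12^32 ≡ 248^2 = 61504 ≡ 209 (mod 299)
12^64 ≡ 209^2 = 43681 ≡ 27 (mod 299)
12^128 ≡ 27^2 = 729 ≡ 131 (mod 299)
149 = 128 + 16 + 4 + 1 in binary powers of 2.
So 12^149 ≡ 131 · 248 · 105 · 12 ≡ 285 (mod 299).
Squaring chain: 285; never reaches −1, so base 12 is a Miller–Rabin witness that 299 is composite.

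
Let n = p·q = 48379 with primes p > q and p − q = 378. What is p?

479

Since p = q + 378, we have 48379 = q(q + 378), so q² + 378q − 48379 = 0.
Discriminant: 378² + 4·48379 = 142884 + 193516 = 336400; √336400 = 580.
q = (−378 + 580)/2 = 101, and p = q + 378 = 479.
Check: 101 · 479 = 48379.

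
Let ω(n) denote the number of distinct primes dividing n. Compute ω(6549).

6549 = 3 · 2183
2183 = 37 · 59
6549 = 3 · 37 · 59, which has 3 distinct prime factors.

3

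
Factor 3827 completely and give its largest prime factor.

3827 = 43 · 89
89 is prime.
So 3827 = 43 · 89; the largest prime factor is 89.

89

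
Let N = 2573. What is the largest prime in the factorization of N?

83

2573 = 31 · 83
83 is prime.
So 2573 = 31 · 83; the largest prime factor is 83.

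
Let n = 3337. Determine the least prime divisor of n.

47

3337 is odd.
Digit sum 16, not divisible by 3.
Ends in 7: not divisible by 5.
7: 3337 = 7·476 + 5
11: 3337 = 11·303 + 4
13: 3337 = 13·256 + 9
17: 3337 = 17·196 + 5
19: 3337 = 19·175 + 12
23: 3337 = 23·145 + 2
29: 3337 = 29·115 + 2
31: 3337 = 31·107 + 20
37: 3337 = 37·90 + 7
41: 3337 = 41·81 + 16
43: 3337 = 43·77 + 26
47: 3337 = 47·71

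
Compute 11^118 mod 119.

11^1 ≡ 11 (mod 119)
11^2 ≡ 11^2 = 121 ≡ 2 (mod 119)
11^4 ≡ 2^2 = 4 ≡ 4 (mod 119)
11^8 ≡ 4^2 = 16 ≡ 16 (mod 119)
11^16 ≡ 16^2 = 256 ≡ 18 (mod 119)
11^32 ≡ 18^2 = 324 ≡ 86 (mod 119)
11^64 ≡ 86^2 = 7396 ≡ 18 (mod 119)
118 = 64 + 32 + 16 + 4 + 2 in binary powers of 2.
So 11^118 ≡ 18 · 86 · 18 · 4 · 2 ≡ 25 (mod 119).
Since 25 ≠ 1, base 11 is a Fermat witness: 119 is composite.

25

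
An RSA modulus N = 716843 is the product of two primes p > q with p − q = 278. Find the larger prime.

997

Since p = q + 278, we have 716843 = q(q + 278), so q² + 278q − 716843 = 0.
Discriminant: 278² + 4·716843 = 77284 + 2867372 = 2944656; √2944656 = 1716.
q = (−278 + 1716)/2 = 719, and p = q + 278 = 997.
Check: 719 · 997 = 716843.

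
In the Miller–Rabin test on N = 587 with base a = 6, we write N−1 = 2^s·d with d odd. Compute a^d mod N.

586

587 − 1 = 586 = 2^1 · 293, so d = 293.
6^1 ≡ 6 (mod 587)
6^2 ≡ 6^2 = 36 ≡ 36 (mod 587)
6^4 ≡ 36^2 = 1296 ≡ 122 (mod 587)
6^8 ≡ 122^2 = 14884 ≡ 209 (mod 587)
6^16 ≡ 209^2 = 43681 ≡ 243 (mod 587)
6^32 ≡ 243^2 = 59049 ≡ 349 (mod 587)
6^64 ≡ 349^2 = 121801 ≡ 292 (mod 587)
6^128 ≡ 292^2 = 85264 ≡ 149 (mod 587)
6^256 ≡ 149^2 = 22201 ≡ 482 (mod 587)
293 = 256 + 32 + 4 + 1 in binary powers of 2.
So 6^293 ≡ 482 · 349 · 122 · 6 ≡ 586 (mod 587).
Since 6^d ≡ 586 (mod 587), base 6 does not prove 587 composite.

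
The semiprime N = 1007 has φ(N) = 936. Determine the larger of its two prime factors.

53

φ(n) = (p−1)(q−1) = n − (p+q) + 1, so p + q = 1007 − 936 + 1 = 72.
p and q are the roots of t² − 72t + 1007 = 0.
Discriminant: 72² − 4·1007 = 5184 − 4028 = 1156; √1156 = 34.
q = (72 − 34)/2 = 19, p = (72 + 34)/2 = 53.
Check: 19 · 53 = 1007.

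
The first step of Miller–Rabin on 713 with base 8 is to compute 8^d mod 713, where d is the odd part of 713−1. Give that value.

376

713 − 1 = 712 = 2^3 · 89, so d = 89.
8^1 ≡ 8 (mod 713)
8^2 ≡ 8^2 = 64 ≡ 64 (mod 713)
8^4 ≡ 64^2 = 4096 ≡ 531 (mod 713)
8^8 ≡ 531^2 = 281961 ≡ 326 (mod 713)
8^16 ≡ 326^2 = 106276 ≡ 39 (mod 713)
8^32 ≡ 39^2 = 1521 ≡ 95 (mod 713)
8^64 ≡ 95^2 = 9025 ≡ 469 (mod 713)
89 = 64 + 16 + 8 + 1 in binary powers of 2.
So 8^89 ≡ 469 · 39 · 326 · 8 ≡ 376 (mod 713).
Squaring chain: 376 → 202 → 163; never reaches −1, so base 8 is a Miller–Rabin witness that 713 is composite.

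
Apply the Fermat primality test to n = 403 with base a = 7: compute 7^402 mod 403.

233

7^1 ≡ 7 (mod 403)
7^2 ≡ 7^2 = 49 ≡ 49 (mod 403)
7^4 ≡ 49^2 = 2401 ≡ 386 (mod 403)
7^8 ≡ 386^2 = 148996 ≡ 289 (mod 403)
7^16 ≡ 289^2 = 83521 ≡ 100 (mod 403)
7^32 ≡ 100^2 = 10000 ≡ 328 (mod 403)
7^64 ≡ 328^2 = 107584 ≡ 386 (mod 403)
7^128 ≡ 386^2 = 148996 ≡ 289 (mod 403)
7^256 ≡ 289^2 = 83521 ≡ 100 (mod 403)
402 = 256 + 128 + 16 + 2 in binary powers of 2.
So 7^402 ≡ 100 · 289 · 100 · 49 ≡ 233 (mod 403).
Since 233 ≠ 1, base 7 is a Fermat witness: 403 is composite.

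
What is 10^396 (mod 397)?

10^1 ≡ 10 (mod 397)
10^2 ≡ 10^2 = 100 ≡ 100 (mod 397)
10^4 ≡ 100^2 = 10000 ≡ 75 (mod 397)
10^8 ≡ 75^2 = 5625 ≡ 67 (mod 397)
10^16 ≡ 67^2 = 4489 ≡ 122 (mod 397)
10^32 ≡ 122^2 = 14884 ≡ 195 (mod 397)
10^64 ≡ 195^2 = 38025 ≡ 310 (mod 397)
10^128 ≡ 310^2 = 96100 ≡ 26 (mod 397)
10^256 ≡ 26^2 = 676 ≡ 279 (mod 397)
396 = 256 + 128 + 8 + 4 in binary powers of 2.
So 10^396 ≡ 279 · 26 · 67 · 75 ≡ 1 (mod 397).
Since the result is 1, base 10 gives no evidence that 397 is composite.

1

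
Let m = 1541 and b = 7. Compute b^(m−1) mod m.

7^1 ≡ 7 (mod 1541)
7^2 ≡ 7^2 = 49 ≡ 49 (mod 1541)
7^4 ≡ 49^2 = 2401 ≡ 860 (mod 1541)
7^8 ≡ 860^2 = 739600 ≡ 1461 (mod 1541)
7^16 ≡ 1461^2 = 2134521 ≡ 236 (mod 1541)
7^32 ≡ 236^2 = 55696 ≡ 220 (mod 1541)
7^64 ≡ 220^2 = 48400 ≡ 629 (mod 1541)
7^128 ≡ 629^2 = 395641 ≡ 1145 (mod 1541)
7^256 ≡ 1145^2 = 1311025 ≡ 1175 (mod 1541)
7^512 ≡ 1175^2 = 1380625 ≡ 1430 (mod 1541)
7^1024 ≡ 1430^2 = 2044900 ≡ 1534 (mod 1541)
1540 = 1024 + 512 + 4 in binary powers of 2.
So 7^1540 ≡ 1534 · 1430 · 860 ≡ 967 (mod 1541).
Since 967 ≠ 1, base 7 is a Fermat witness: 1541 is composite.

967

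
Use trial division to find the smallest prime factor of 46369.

46369 is odd.
Digit sum 28, not divisible by 3.
Ends in 9: not divisible by 5.
7: 46369 = 7·6624 + 1
11: 46369 = 11·4215 + 4
13: 46369 = 13·3566 + 11
17: 46369 = 17·2727 + 10
19: 46369 = 19·2440 + 9
23: 46369 = 23·2016 + 1
29: 46369 = 29·1598 + 27
31: 46369 = 31·1495 + 24
37: 46369 = 37·1253 + 8
41: 46369 = 41·1130 + 39
43: 46369 = 43·1078 + 15
47: 46369 = 47·986 + 27
53: 46369 = 53·874 + 47
59: 46369 = 59·785 + 54
61: 46369 = 61·760 + 9
67: 46369 = 67·692 + 5
71: 46369 = 71·653 + 6
73: 46369 = 73·635 + 14
79: 46369 = 79·586 + 75
83: 46369 = 83·558 + 55
89: 46369 = 89·521

89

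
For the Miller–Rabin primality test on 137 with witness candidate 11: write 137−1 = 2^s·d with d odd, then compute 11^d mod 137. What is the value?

137 − 1 = 136 = 2^3 · 17, so d = 17.
11^1 ≡ 11 (mod 137)
11^2 ≡ 11^2 = 121 ≡ 121 (mod 137)
11^4 ≡ 121^2 = 14641 ≡ 119 (mod 137)
11^8 ≡ 119^2 = 14161 ≡ 50 (mod 137)
11^16 ≡ 50^2 = 2500 ≡ 34 (mod 137)
17 = 16 + 1 in binary powers of 2.
So 11^17 ≡ 34 · 11 ≡ 100 (mod 137).
Squaring chain: 100 → 136 → 1; reaches −1, so base 11 does not prove 137 composite.

100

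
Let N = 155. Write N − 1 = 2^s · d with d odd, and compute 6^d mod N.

155 − 1 = 154 = 2^1 · 77, so d = 77.
6^1 ≡ 6 (mod 155)
6^2 ≡ 6^2 = 36 ≡ 36 (mod 155)
6^4 ≡ 36^2 = 1296 ≡ 56 (mod 155)
6^8 ≡ 56^2 = 3136 ≡ 36 (mod 155)
6^16 ≡ 36^2 = 1296 ≡ 56 (mod 155)
6^32 ≡ 56^2 = 3136 ≡ 36 (mod 155)
6^64 ≡ 36^2 = 1296 ≡ 56 (mod 155)
77 = 64 + 8 + 4 + 1 in binary powers of 2.
So 6^77 ≡ 56 · 36 · 56 · 6 ≡ 26 (mod 155).
Squaring chain: 26; never reaches −1, so base 6 is a Miller–Rabin witness that 155 is composite.

26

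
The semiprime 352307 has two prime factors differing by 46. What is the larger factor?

617

Since p = q + 46, we have 352307 = q(q + 46), so q² + 46q − 352307 = 0.
Discriminant: 46² + 4·352307 = 2116 + 1409228 = 1411344; √1411344 = 1188.
q = (−46 + 1188)/2 = 571, and p = q + 46 = 617.
Check: 571 · 617 = 352307.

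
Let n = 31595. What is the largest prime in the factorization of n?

89

31595 = 5 · 6319
6319 = 71 · 89
89 is prime.
So 31595 = 5 · 71 · 89; the largest prime factor is 89.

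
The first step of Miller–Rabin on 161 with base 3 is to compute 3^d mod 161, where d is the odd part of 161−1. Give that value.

161 − 1 = 160 = 2^5 · 5, so d = 5.
3^1 ≡ 3 (mod 161)
3^2 ≡ 3^2 = 9 ≡ 9 (mod 161)
3^4 ≡ 9^2 = 81 ≡ 81 (mod 161)
5 = 4 + 1 in binary powers of 2.
So 3^5 ≡ 81 · 3 ≡ 82 (mod 161).
Squaring chain: 82 → 123 → 156 → 25 → 142; never reaches −1, so base 3 is a Miller–Rabin witness that 161 is composite.

82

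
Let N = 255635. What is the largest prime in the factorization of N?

43

255635 = 5 · 51127
51127 = 29 · 1763
1763 = 41 · 43
43 is prime.
So 255635 = 5 · 29 · 41 · 43; the largest prime factor is 43.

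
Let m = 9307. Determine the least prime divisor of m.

9307 is odd.
Digit sum 19, not divisible by 3.
Ends in 7: not divisible by 5.
7: 9307 = 7·1329 + 4
11: 9307 = 11·846 + 1
13: 9307 = 13·715 + 12
17: 9307 = 17·547 + 8
19: 9307 = 19·489 + 16
23: 9307 = 23·404 + 15
29: 9307 = 29·320 + 27
31: 9307 = 31·300 + 7
37: 9307 = 37·251 + 20
41: 9307 = 41·227

41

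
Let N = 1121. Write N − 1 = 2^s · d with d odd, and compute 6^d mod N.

662

1121 − 1 = 1120 = 2^5 · 35, so d = 35.
6^1 ≡ 6 (mod 1121)
6^2 ≡ 6^2 = 36 ≡ 36 (mod 1121)
6^4 ≡ 36^2 = 1296 ≡ 175 (mod 1121)
6^8 ≡ 175^2 = 30625 ≡ 358 (mod 1121)
6^16 ≡ 358^2 = 128164 ≡ 370 (mod 1121)
6^32 ≡ 370^2 = 136900 ≡ 138 (mod 1121)
35 = 32 + 2 + 1 in binary powers of 2.
So 6^35 ≡ 138 · 36 · 6 ≡ 662 (mod 1121).
Squaring chain: 662 → 1054 → 5 → 25 → 625; never reaches −1, so base 6 is a Miller–Rabin witness that 1121 is composite.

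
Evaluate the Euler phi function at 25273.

24948

Factor: 25273 = 127 · 199.
φ(25273) = (127−1) · (199−1) = 126 · 198 = 24948.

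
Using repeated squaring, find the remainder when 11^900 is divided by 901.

259

11^1 ≡ 11 (mod 901)
11^2 ≡ 11^2 = 121 ≡ 121 (mod 901)
11^4 ≡ 121^2 = 14641 ≡ 225 (mod 901)
11^8 ≡ 225^2 = 50625 ≡ 169 (mod 901)
11^16 ≡ 169^2 = 28561 ≡ 630 (mod 901)
11^32 ≡ 630^2 = 396900 ≡ 460 (mod 901)
11^64 ≡ 460^2 = 211600 ≡ 766 (mod 901)
11^128 ≡ 766^2 = 586756 ≡ 205 (mod 901)
11^256 ≡ 205^2 = 42025 ≡ 579 (mod 901)
11^512 ≡ 579^2 = 335241 ≡ 69 (mod 901)
900 = 512 + 256 + 128 + 4 in binary powers of 2.
So 11^900 ≡ 69 · 579 · 205 · 225 ≡ 259 (mod 901).
Since 259 ≠ 1, base 11 is a Fermat witness: 901 is composite.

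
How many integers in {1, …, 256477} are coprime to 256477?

233280

Factor: 256477 = 13 · 109 · 181.
φ(256477) = (13−1) · (109−1) · (181−1) = 12 · 108 · 180 = 233280.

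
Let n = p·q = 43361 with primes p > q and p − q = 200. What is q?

Since p = q + 200, we have 43361 = q(q + 200), so q² + 200q − 43361 = 0.
Discriminant: 200² + 4·43361 = 40000 + 173444 = 213444; √213444 = 462.
q = (−200 + 462)/2 = 131, and p = q + 200 = 331.
Check: 131 · 331 = 43361.

131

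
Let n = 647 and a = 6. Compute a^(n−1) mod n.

1

6^1 ≡ 6 (mod 647)
6^2 ≡ 6^2 = 36 ≡ 36 (mod 647)
6^4 ≡ 36^2 = 1296 ≡ 2 (mod 647)
6^8 ≡ 2^2 = 4 ≡ 4 (mod 647)
6^16 ≡ 4^2 = 16 ≡ 16 (mod 647)
6^32 ≡ 16^2 = 256 ≡ 256 (mod 647)
6^64 ≡ 256^2 = 65536 ≡ 189 (mod 647)
6^128 ≡ 189^2 = 35721 ≡ 136 (mod 647)
6^256 ≡ 136^2 = 18496 ≡ 380 (mod 647)
6^512 ≡ 380^2 = 144400 ≡ 119 (mod 647)
646 = 512 + 128 + 4 + 2 in binary powers of 2.
So 6^646 ≡ 119 · 136 · 2 · 36 ≡ 1 (mod 647).
Since the result is 1, base 6 gives no evidence that 647 is composite.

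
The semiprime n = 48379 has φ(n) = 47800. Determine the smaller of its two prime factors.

101

φ(n) = (p−1)(q−1) = n − (p+q) + 1, so p + q = 48379 − 47800 + 1 = 580.
p and q are the roots of t² − 580t + 48379 = 0.
Discriminant: 580² − 4·48379 = 336400 − 193516 = 142884; √142884 = 378.
q = (580 − 378)/2 = 101, p = (580 + 378)/2 = 479.
Check: 101 · 479 = 48379.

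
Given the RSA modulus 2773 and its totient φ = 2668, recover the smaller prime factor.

47

φ(n) = (p−1)(q−1) = n − (p+q) + 1, so p + q = 2773 − 2668 + 1 = 106.
p and q are the roots of t² − 106t + 2773 = 0.
Discriminant: 106² − 4·2773 = 11236 − 11092 = 144; √144 = 12.
q = (106 − 12)/2 = 47, p = (106 + 12)/2 = 59.
Check: 47 · 59 = 2773.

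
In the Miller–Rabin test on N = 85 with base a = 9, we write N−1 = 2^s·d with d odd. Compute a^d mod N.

59

85 − 1 = 84 = 2^2 · 21, so d = 21.
9^1 ≡ 9 (mod 85)
9^2 ≡ 9^2 = 81 ≡ 81 (mod 85)
9^4 ≡ 81^2 = 6561 ≡ 16 (mod 85)
9^8 ≡ 16^2 = 256 ≡ 1 (mod 85)
9^16 ≡ 1^2 = 1 ≡ 1 (mod 85)
21 = 16 + 4 + 1 in binary powers of 2.
So 9^21 ≡ 1 · 16 · 9 ≡ 59 (mod 85).
Squaring chain: 59 → 81; never reaches −1, so base 9 is a Miller–Rabin witness that 85 is composite.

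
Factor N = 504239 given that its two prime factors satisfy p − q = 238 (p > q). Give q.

601

Since p = q + 238, we have 504239 = q(q + 238), so q² + 238q − 504239 = 0.
Discriminant: 238² + 4·504239 = 56644 + 2016956 = 2073600; √2073600 = 1440.
q = (−238 + 1440)/2 = 601, and p = q + 238 = 839.
Check: 601 · 839 = 504239.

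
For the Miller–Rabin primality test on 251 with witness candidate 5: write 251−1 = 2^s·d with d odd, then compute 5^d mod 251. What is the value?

251 − 1 = 250 = 2^1 · 125, so d = 125.
5^1 ≡ 5 (mod 251)
5^2 ≡ 5^2 = 25 ≡ 25 (mod 251)
5^4 ≡ 25^2 = 625 ≡ 123 (mod 251)
5^8 ≡ 123^2 = 15129 ≡ 69 (mod 251)
5^16 ≡ 69^2 = 4761 ≡ 243 (mod 251)
5^32 ≡ 243^2 = 59049 ≡ 64 (mod 251)
5^64 ≡ 64^2 = 4096 ≡ 80 (mod 251)
125 = 64 + 32 + 16 + 8 + 4 + 1 in binary powers of 2.
So 5^125 ≡ 80 · 64 · 243 · 69 · 123 · 5 ≡ 1 (mod 251).
Since 5^d ≡ 1 (mod 251), base 5 does not prove 251 composite.

1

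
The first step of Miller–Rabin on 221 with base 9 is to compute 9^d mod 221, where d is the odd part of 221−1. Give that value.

87

221 − 1 = 220 = 2^2 · 55, so d = 55.
9^1 ≡ 9 (mod 221)
9^2 ≡ 9^2 = 81 ≡ 81 (mod 221)
9^4 ≡ 81^2 = 6561 ≡ 152 (mod 221)
9^8 ≡ 152^2 = 23104 ≡ 120 (mod 221)
9^16 ≡ 120^2 = 14400 ≡ 35 (mod 221)
9^32 ≡ 35^2 = 1225 ≡ 120 (mod 221)
55 = 32 + 16 + 4 + 2 + 1 in binary powers of 2.
So 9^55 ≡ 120 · 35 · 152 · 81 · 9 ≡ 87 (mod 221).
Squaring chain: 87 → 55; never reaches −1, so base 9 is a Miller–Rabin witness that 221 is composite.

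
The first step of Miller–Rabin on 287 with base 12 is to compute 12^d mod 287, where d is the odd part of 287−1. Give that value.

287 − 1 = 286 = 2^1 · 143, so d = 143.
12^1 ≡ 12 (mod 287)
12^2 ≡ 12^2 = 144 ≡ 144 (mod 287)
12^4 ≡ 144^2 = 20736 ≡ 72 (mod 287)
12^8 ≡ 72^2 = 5184 ≡ 18 (mod 287)
12^16 ≡ 18^2 = 324 ≡ 37 (mod 287)
12^32 ≡ 37^2 = 1369 ≡ 221 (mod 287)
12^64 ≡ 221^2 = 48841 ≡ 51 (mod 287)
12^128 ≡ 51^2 = 2601 ≡ 18 (mod 287)
143 = 128 + 8 + 4 + 2 + 1 in binary powers of 2.
So 12^143 ≡ 18 · 18 · 72 · 144 · 12 ≡ 199 (mod 287).
Squaring chain: 199; never reaches −1, so base 12 is a Miller–Rabin witness that 287 is composite.

199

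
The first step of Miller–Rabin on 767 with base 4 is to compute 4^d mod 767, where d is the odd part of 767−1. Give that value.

767 − 1 = 766 = 2^1 · 383, so d = 383.
4^1 ≡ 4 (mod 767)
4^2 ≡ 4^2 = 16 ≡ 16 (mod 767)
4^4 ≡ 16^2 = 256 ≡ 256 (mod 767)
4^8 ≡ 256^2 = 65536 ≡ 341 (mod 767)
4^16 ≡ 341^2 = 116281 ≡ 464 (mod 767)
4^32 ≡ 464^2 = 215296 ≡ 536 (mod 767)
4^64 ≡ 536^2 = 287296 ≡ 438 (mod 767)
4^128 ≡ 438^2 = 191844 ≡ 94 (mod 767)
4^256 ≡ 94^2 = 8836 ≡ 399 (mod 767)
383 = 256 + 64 + 32 + 16 + 8 + 4 + 2 + 1 in binary powers of 2.
So 4^383 ≡ 399 · 438 · 536 · 464 · 341 · 256 · 16 · 4 ≡ 556 (mod 767).
Squaring chain: 556; never reaches −1, so base 4 is a Miller–Rabin witness that 767 is composite.

556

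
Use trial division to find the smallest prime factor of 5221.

5221 is odd.
Digit sum 10, not divisible by 3.
Ends in 1: not divisible by 5.
7: 5221 = 7·745 + 6
11: 5221 = 11·474 + 7
13: 5221 = 13·401 + 8
17: 5221 = 17·307 + 2
19: 5221 = 19·274 + 15
23: 5221 = 23·227

23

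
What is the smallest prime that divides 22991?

22991 is odd.
Digit sum 23, not divisible by 3.
Ends in 1: not divisible by 5.
7: 22991 = 7·3284 + 3
11: 22991 = 11·2090 + 1
13: 22991 = 13·1768 + 7
17: 22991 = 17·1352 + 7
19: 22991 = 19·1210 + 1
23: 22991 = 23·999 + 14
29: 22991 = 29·792 + 23
31: 22991 = 31·741 + 20
37: 22991 = 37·621 + 14
41: 22991 = 41·560 + 31
43: 22991 = 43·534 + 29
47: 22991 = 47·489 + 8
53: 22991 = 53·433 + 42
59: 22991 = 59·389 + 40
61: 22991 = 61·376 + 55
67: 22991 = 67·343 + 10
71: 22991 = 71·323 + 58
73: 22991 = 73·314 + 69
79: 22991 = 79·291 + 2
83: 22991 = 83·277

83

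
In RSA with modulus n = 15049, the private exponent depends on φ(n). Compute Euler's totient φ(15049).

Factor: 15049 = 101 · 149.
φ(15049) = (101−1) · (149−1) = 100 · 148 = 14800.

14800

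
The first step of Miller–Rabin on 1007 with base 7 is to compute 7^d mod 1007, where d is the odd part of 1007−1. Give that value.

467

1007 − 1 = 1006 = 2^1 · 503, so d = 503.
7^1 ≡ 7 (mod 1007)
7^2 ≡ 7^2 = 49 ≡ 49 (mod 1007)
7^4 ≡ 49^2 = 2401 ≡ 387 (mod 1007)
7^8 ≡ 387^2 = 149769 ≡ 733 (mod 1007)
7^16 ≡ 733^2 = 537289 ≡ 558 (mod 1007)
7^32 ≡ 558^2 = 311364 ≡ 201 (mod 1007)
7^64 ≡ 201^2 = 40401 ≡ 121 (mod 1007)
7^128 ≡ 121^2 = 14641 ≡ 543 (mod 1007)
7^256 ≡ 543^2 = 294849 ≡ 805 (mod 1007)
503 = 256 + 128 + 64 + 32 + 16 + 4 + 2 + 1 in binary powers of 2.
So 7^503 ≡ 805 · 543 · 121 · 201 · 558 · 387 · 49 · 7 ≡ 467 (mod 1007).
Squaring chain: 467; never reaches −1, so base 7 is a Miller–Rabin witness that 1007 is composite.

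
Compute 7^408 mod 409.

1

7^1 ≡ 7 (mod 409)
7^2 ≡ 7^2 = 49 ≡ 49 (mod 409)
7^4 ≡ 49^2 = 2401 ≡ 356 (mod 409)
7^8 ≡ 356^2 = 126736 ≡ 355 (mod 409)
7^16 ≡ 355^2 = 126025 ≡ 53 (mod 409)
7^32 ≡ 53^2 = 2809 ≡ 355 (mod 409)
7^64 ≡ 355^2 = 126025 ≡ 53 (mod 409)
7^128 ≡ 53^2 = 2809 ≡ 355 (mod 409)
7^256 ≡ 355^2 = 126025 ≡ 53 (mod 409)
408 = 256 + 128 + 16 + 8 in binary powers of 2.
So 7^408 ≡ 53 · 355 · 53 · 355 ≡ 1 (mod 409).
Since the result is 1, base 7 gives no evidence that 409 is composite.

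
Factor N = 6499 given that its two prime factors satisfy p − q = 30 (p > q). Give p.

97

Since p = q + 30, we have 6499 = q(q + 30), so q² + 30q − 6499 = 0.
Discriminant: 30² + 4·6499 = 900 + 25996 = 26896; √26896 = 164.
q = (−30 + 164)/2 = 67, and p = q + 30 = 97.
Check: 67 · 97 = 6499.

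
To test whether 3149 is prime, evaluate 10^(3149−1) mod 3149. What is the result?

10^1 ≡ 10 (mod 3149)
10^2 ≡ 10^2 = 100 ≡ 100 (mod 3149)
10^4 ≡ 100^2 = 10000 ≡ 553 (mod 3149)
10^8 ≡ 553^2 = 305809 ≡ 356 (mod 3149)
10^16 ≡ 356^2 = 126736 ≡ 776 (mod 3149)
10^32 ≡ 776^2 = 602176 ≡ 717 (mod 3149)
10^64 ≡ 717^2 = 514089 ≡ 802 (mod 3149)
10^128 ≡ 802^2 = 643204 ≡ 808 (mod 3149)
10^256 ≡ 808^2 = 652864 ≡ 1021 (mod 3149)
10^512 ≡ 1021^2 = 1042441 ≡ 122 (mod 3149)
10^1024 ≡ 122^2 = 14884 ≡ 2288 (mod 3149)
10^2048 ≡ 2288^2 = 5234944 ≡ 1306 (mod 3149)
3148 = 2048 + 1024 + 64 + 8 + 4 in binary powers of 2.
So 10^3148 ≡ 1306 · 2288 · 802 · 356 · 553 ≡ 488 (mod 3149).
Since 488 ≠ 1, base 10 is a Fermat witness: 3149 is composite.

488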